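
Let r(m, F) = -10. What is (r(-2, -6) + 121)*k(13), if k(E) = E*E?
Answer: 18759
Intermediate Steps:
k(E) = E**2
(r(-2, -6) + 121)*k(13) = (-10 + 121)*13**2 = 111*169 = 18759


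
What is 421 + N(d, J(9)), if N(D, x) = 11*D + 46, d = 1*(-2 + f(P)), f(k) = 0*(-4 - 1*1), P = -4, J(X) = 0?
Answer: 445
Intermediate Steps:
f(k) = 0 (f(k) = 0*(-4 - 1) = 0*(-5) = 0)
d = -2 (d = 1*(-2 + 0) = 1*(-2) = -2)
N(D, x) = 46 + 11*D
421 + N(d, J(9)) = 421 + (46 + 11*(-2)) = 421 + (46 - 22) = 421 + 24 = 445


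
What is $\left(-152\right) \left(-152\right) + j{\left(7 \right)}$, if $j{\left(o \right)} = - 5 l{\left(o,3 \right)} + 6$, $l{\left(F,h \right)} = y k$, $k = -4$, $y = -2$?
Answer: $23070$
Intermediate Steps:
$l{\left(F,h \right)} = 8$ ($l{\left(F,h \right)} = \left(-2\right) \left(-4\right) = 8$)
$j{\left(o \right)} = -34$ ($j{\left(o \right)} = \left(-5\right) 8 + 6 = -40 + 6 = -34$)
$\left(-152\right) \left(-152\right) + j{\left(7 \right)} = \left(-152\right) \left(-152\right) - 34 = 23104 - 34 = 23070$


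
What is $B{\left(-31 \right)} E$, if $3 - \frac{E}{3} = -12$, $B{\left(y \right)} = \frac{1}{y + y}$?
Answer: $- \frac{45}{62} \approx -0.72581$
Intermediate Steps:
$B{\left(y \right)} = \frac{1}{2 y}$
$E = 45$ ($E = 9 - -36 = 9 + 36 = 45$)
$B{\left(-31 \right)} E = \frac{1}{2 \left(-31\right)} 45 = \frac{1}{2} \left(- \frac{1}{31}\right) 45 = \left(- \frac{1}{62}\right) 45 = - \frac{45}{62}$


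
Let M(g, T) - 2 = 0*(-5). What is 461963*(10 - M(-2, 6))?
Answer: 3695704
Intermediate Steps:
M(g, T) = 2 (M(g, T) = 2 + 0*(-5) = 2 + 0 = 2)
461963*(10 - M(-2, 6)) = 461963*(10 - 1*2) = 461963*(10 - 2) = 461963*8 = 3695704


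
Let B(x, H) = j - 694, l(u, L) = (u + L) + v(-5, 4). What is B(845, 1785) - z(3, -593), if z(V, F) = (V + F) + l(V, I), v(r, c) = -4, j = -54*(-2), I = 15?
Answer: -10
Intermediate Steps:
j = 108
l(u, L) = -4 + L + u (l(u, L) = (u + L) - 4 = (L + u) - 4 = -4 + L + u)
B(x, H) = -586 (B(x, H) = 108 - 694 = -586)
z(V, F) = 11 + F + 2*V (z(V, F) = (V + F) + (-4 + 15 + V) = (F + V) + (11 + V) = 11 + F + 2*V)
B(845, 1785) - z(3, -593) = -586 - (11 - 593 + 2*3) = -586 - (11 - 593 + 6) = -586 - 1*(-576) = -586 + 576 = -10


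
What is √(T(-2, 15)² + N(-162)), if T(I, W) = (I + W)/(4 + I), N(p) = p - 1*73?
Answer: I*√771/2 ≈ 13.883*I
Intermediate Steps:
N(p) = -73 + p (N(p) = p - 73 = -73 + p)
T(I, W) = (I + W)/(4 + I)
√(T(-2, 15)² + N(-162)) = √(((-2 + 15)/(4 - 2))² + (-73 - 162)) = √((13/2)² - 235) = √(169/4 - 235) = √(-771/4) = I*√771/2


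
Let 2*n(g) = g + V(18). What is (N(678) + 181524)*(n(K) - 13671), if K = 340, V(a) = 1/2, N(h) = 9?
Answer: -9803326599/4 ≈ -2.4508e+9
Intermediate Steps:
V(a) = ½
n(g) = ¼ + g/2 (n(g) = (g + ½)/2 = (½ + g)/2 = ¼ + g/2)
(N(678) + 181524)*(n(K) - 13671) = (9 + 181524)*((¼ + (½)*340) - 13671) = 181533*((¼ + 170) - 13671) = 181533*(681/4 - 13671) = 181533*(-54003/4) = -9803326599/4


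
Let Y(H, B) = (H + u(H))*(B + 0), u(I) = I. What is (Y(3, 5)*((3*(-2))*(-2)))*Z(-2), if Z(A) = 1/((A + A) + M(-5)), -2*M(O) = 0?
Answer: -90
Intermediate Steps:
M(O) = 0 (M(O) = -1/2*0 = 0)
Z(A) = 1/(2*A) (Z(A) = 1/((A + A) + 0) = 1/(2*A + 0) = 1/(2*A))
Y(H, B) = 2*B*H (Y(H, B) = (H + H)*(B + 0) = (2*H)*B = 2*B*H)
(Y(3, 5)*((3*(-2))*(-2)))*Z(-2) = ((2*5*3)*((3*(-2))*(-2)))*((1/2)/(-2)) = (30*(-6*(-2)))*((1/2)*(-1/2)) = (30*12)*(-1/4) = 360*(-1/4) = -90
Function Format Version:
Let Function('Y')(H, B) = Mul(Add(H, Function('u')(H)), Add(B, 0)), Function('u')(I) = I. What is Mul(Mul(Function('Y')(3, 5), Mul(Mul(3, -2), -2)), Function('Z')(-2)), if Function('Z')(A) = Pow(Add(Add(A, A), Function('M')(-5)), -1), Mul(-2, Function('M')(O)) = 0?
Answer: -90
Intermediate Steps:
Function('M')(O) = 0 (Function('M')(O) = Mul(Rational(-1, 2), 0) = 0)
Function('Z')(A) = Mul(Rational(1, 2), Pow(A, -1)) (Function('Z')(A) = Pow(Add(Add(A, A), 0), -1) = Pow(Add(Mul(2, A), 0), -1) = Pow(Mul(2, A), -1) = Mul(Rational(1, 2), Pow(A, -1)))
Function('Y')(H, B) = Mul(2, B, H) (Function('Y')(H, B) = Mul(Add(H, H), Add(B, 0)) = Mul(Mul(2, H), B) = Mul(2, B, H))
Mul(Mul(Function('Y')(3, 5), Mul(Mul(3, -2), -2)), Function('Z')(-2)) = Mul(Mul(Mul(2, 5, 3), Mul(Mul(3, -2), -2)), Mul(Rational(1, 2), Pow(-2, -1))) = Mul(Mul(30, Mul(-6, -2)), Mul(Rational(1, 2), Rational(-1, 2))) = Mul(Mul(30, 12), Rational(-1, 4)) = Mul(360, Rational(-1, 4)) = -90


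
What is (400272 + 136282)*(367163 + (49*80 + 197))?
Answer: 199211769120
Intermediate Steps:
(400272 + 136282)*(367163 + (49*80 + 197)) = 536554*(367163 + (3920 + 197)) = 536554*(367163 + 4117) = 536554*371280 = 199211769120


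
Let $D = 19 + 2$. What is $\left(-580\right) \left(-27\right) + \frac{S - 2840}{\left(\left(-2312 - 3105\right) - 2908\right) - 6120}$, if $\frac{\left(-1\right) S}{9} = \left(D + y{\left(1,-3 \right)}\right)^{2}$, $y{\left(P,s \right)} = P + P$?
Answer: $\frac{226216301}{14445} \approx 15661.0$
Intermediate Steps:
$y{\left(P,s \right)} = 2 P$
$D = 21$
$S = -4761$ ($S = - 9 \left(21 + 2 \cdot 1\right)^{2} = - 9 \left(21 + 2\right)^{2} = - 9 \cdot 23^{2} = \left(-9\right) 529 = -4761$)
$\left(-580\right) \left(-27\right) + \frac{S - 2840}{\left(\left(-2312 - 3105\right) - 2908\right) - 6120} = \left(-580\right) \left(-27\right) + \frac{-4761 - 2840}{\left(\left(-2312 - 3105\right) - 2908\right) - 6120} = 15660 - \frac{7601}{\left(-5417 - 2908\right) - 6120} = 15660 - \frac{7601}{-8325 - 6120} = 15660 - \frac{7601}{-14445} = 15660 - - \frac{7601}{14445} = 15660 + \frac{7601}{14445} = \frac{226216301}{14445}$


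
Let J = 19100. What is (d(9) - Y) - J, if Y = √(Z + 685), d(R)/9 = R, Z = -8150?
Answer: -19019 - I*√7465 ≈ -19019.0 - 86.4*I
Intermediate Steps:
d(R) = 9*R
Y = I*√7465 (Y = √(-8150 + 685) = √(-7465) = I*√7465 ≈ 86.4*I)
(d(9) - Y) - J = (9*9 - I*√7465) - 1*19100 = (81 - I*√7465) - 19100 = -19019 - I*√7465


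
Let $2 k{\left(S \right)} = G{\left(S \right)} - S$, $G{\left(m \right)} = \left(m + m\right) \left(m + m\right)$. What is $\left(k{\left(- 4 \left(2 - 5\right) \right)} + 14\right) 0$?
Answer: $0$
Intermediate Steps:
$G{\left(m \right)} = 4 m^{2}$ ($G{\left(m \right)} = 2 m 2 m = 4 m^{2}$)
$k{\left(S \right)} = 2 S^{2} - \frac{S}{2}$ ($k{\left(S \right)} = \frac{4 S^{2} - S}{2} = \frac{- S + 4 S^{2}}{2} = 2 S^{2} - \frac{S}{2}$)
$\left(k{\left(- 4 \left(2 - 5\right) \right)} + 14\right) 0 = \left(\frac{- 4 \left(2 - 5\right) \left(-1 + 4 \left(- 4 \left(2 - 5\right)\right)\right)}{2} + 14\right) 0 = \left(\frac{\left(-4\right) \left(-3\right) \left(-1 + 4 \left(\left(-4\right) \left(-3\right)\right)\right)}{2} + 14\right) 0 = \left(\frac{1}{2} \cdot 12 \left(-1 + 4 \cdot 12\right) + 14\right) 0 = \left(\frac{1}{2} \cdot 12 \left(-1 + 48\right) + 14\right) 0 = \left(\frac{1}{2} \cdot 12 \cdot 47 + 14\right) 0 = \left(282 + 14\right) 0 = 296 \cdot 0 = 0$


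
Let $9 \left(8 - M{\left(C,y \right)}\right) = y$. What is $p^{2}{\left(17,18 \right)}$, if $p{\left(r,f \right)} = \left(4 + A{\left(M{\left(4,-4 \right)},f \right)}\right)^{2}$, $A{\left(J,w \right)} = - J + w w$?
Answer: $\frac{68415660933376}{6561} \approx 1.0428 \cdot 10^{10}$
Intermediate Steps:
$M{\left(C,y \right)} = 8 - \frac{y}{9}$
$A{\left(J,w \right)} = w^{2} - J$ ($A{\left(J,w \right)} = - J + w^{2} = w^{2} - J$)
$p{\left(r,f \right)} = \left(- \frac{40}{9} + f^{2}\right)^{2}$ ($p{\left(r,f \right)} = \left(4 - \left(8 + \frac{4}{9} - f^{2}\right)\right)^{2} = \left(4 + \left(f^{2} - \left(8 + \frac{4}{9}\right)\right)\right)^{2} = \left(4 + \left(f^{2} - \frac{76}{9}\right)\right)^{2} = \left(4 + \left(- \frac{76}{9} + f^{2}\right)\right)^{2} = \left(- \frac{40}{9} + f^{2}\right)^{2}$)
$p^{2}{\left(17,18 \right)} = \left(\frac{\left(-40 + 9 \cdot 18^{2}\right)^{2}}{81}\right)^{2} = \left(\frac{\left(-40 + 9 \cdot 324\right)^{2}}{81}\right)^{2} = \left(\frac{\left(-40 + 2916\right)^{2}}{81}\right)^{2} = \left(\frac{2876^{2}}{81}\right)^{2} = \left(\frac{1}{81} \cdot 8271376\right)^{2} = \left(\frac{8271376}{81}\right)^{2} = \frac{68415660933376}{6561}$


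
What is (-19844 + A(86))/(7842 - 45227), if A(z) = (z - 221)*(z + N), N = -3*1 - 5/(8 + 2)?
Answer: 61963/74770 ≈ 0.82871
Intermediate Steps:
N = -7/2 (N = -3 - 5/10 = -3 - 5*1/10 = -3 - 1/2 = -7/2 ≈ -3.5000)
A(z) = (-221 + z)*(-7/2 + z) (A(z) = (z - 221)*(z - 7/2) = (-221 + z)*(-7/2 + z))
(-19844 + A(86))/(7842 - 45227) = (-19844 + (1547/2 + 86**2 - 449/2*86))/(7842 - 45227) = (-19844 + (1547/2 + 7396 - 19307))/(-37385) = (-19844 - 22275/2)*(-1/37385) = -61963/2*(-1/37385) = 61963/74770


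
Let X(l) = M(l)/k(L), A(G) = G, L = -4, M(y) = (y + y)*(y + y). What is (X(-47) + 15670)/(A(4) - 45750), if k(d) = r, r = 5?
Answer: -43593/114365 ≈ -0.38117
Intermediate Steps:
M(y) = 4*y² (M(y) = (2*y)*(2*y) = 4*y²)
k(d) = 5
X(l) = 4*l²/5 (X(l) = (4*l²)/5 = (4*l²)*(⅕) = 4*l²/5)
(X(-47) + 15670)/(A(4) - 45750) = ((⅘)*(-47)² + 15670)/(4 - 45750) = ((⅘)*2209 + 15670)/(-45746) = (8836/5 + 15670)*(-1/45746) = (87186/5)*(-1/45746) = -43593/114365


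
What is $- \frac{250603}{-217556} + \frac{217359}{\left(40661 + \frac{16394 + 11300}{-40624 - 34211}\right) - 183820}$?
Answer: $- \frac{853986112170563}{2330749538894204} \approx -0.3664$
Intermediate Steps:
$- \frac{250603}{-217556} + \frac{217359}{\left(40661 + \frac{16394 + 11300}{-40624 - 34211}\right) - 183820} = \left(-250603\right) \left(- \frac{1}{217556}\right) + \frac{217359}{\left(40661 + \frac{27694}{-74835}\right) - 183820} = \frac{250603}{217556} + \frac{217359}{\left(40661 + 27694 \left(- \frac{1}{74835}\right)\right) - 183820} = \frac{250603}{217556} + \frac{217359}{\left(40661 - \frac{27694}{74835}\right) - 183820} = \frac{250603}{217556} + \frac{217359}{\frac{3042838241}{74835} - 183820} = \frac{250603}{217556} + \frac{217359}{- \frac{10713331459}{74835}} = \frac{250603}{217556} + 217359 \left(- \frac{74835}{10713331459}\right) = \frac{250603}{217556} - \frac{16266060765}{10713331459} = - \frac{853986112170563}{2330749538894204}$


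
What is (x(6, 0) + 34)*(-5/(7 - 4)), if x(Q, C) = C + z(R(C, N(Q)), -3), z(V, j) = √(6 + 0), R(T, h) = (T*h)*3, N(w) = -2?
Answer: -170/3 - 5*√6/3 ≈ -60.749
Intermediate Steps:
R(T, h) = 3*T*h
z(V, j) = √6
x(Q, C) = C + √6
(x(6, 0) + 34)*(-5/(7 - 4)) = ((0 + √6) + 34)*(-5/(7 - 4)) = (√6 + 34)*(-5/3) = (34 + √6)*(-5*⅓) = (34 + √6)*(-5/3) = -170/3 - 5*√6/3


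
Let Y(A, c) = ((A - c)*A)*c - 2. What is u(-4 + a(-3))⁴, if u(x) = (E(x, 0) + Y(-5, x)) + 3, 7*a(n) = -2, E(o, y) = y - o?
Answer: 58120048561/5764801 ≈ 10082.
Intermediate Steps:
a(n) = -2/7 (a(n) = (⅐)*(-2) = -2/7)
Y(A, c) = -2 + A*c*(A - c) (Y(A, c) = (A*(A - c))*c - 2 = A*c*(A - c) - 2 = -2 + A*c*(A - c))
u(x) = 1 + 5*x² + 24*x (u(x) = ((0 - x) + (-2 + x*(-5)² - 1*(-5)*x²)) + 3 = (-x + (-2 + x*25 + 5*x²)) + 3 = (-x + (-2 + 25*x + 5*x²)) + 3 = (-x + (-2 + 5*x² + 25*x)) + 3 = (-2 + 5*x² + 24*x) + 3 = 1 + 5*x² + 24*x)
u(-4 + a(-3))⁴ = (1 + 5*(-4 - 2/7)² + 24*(-4 - 2/7))⁴ = (1 + 5*(-30/7)² + 24*(-30/7))⁴ = (1 + 5*(900/49) - 720/7)⁴ = (1 + 4500/49 - 720/7)⁴ = (-491/49)⁴ = 58120048561/5764801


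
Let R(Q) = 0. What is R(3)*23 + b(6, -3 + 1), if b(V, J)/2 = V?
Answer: 12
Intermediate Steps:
b(V, J) = 2*V
R(3)*23 + b(6, -3 + 1) = 0*23 + 2*6 = 0 + 12 = 12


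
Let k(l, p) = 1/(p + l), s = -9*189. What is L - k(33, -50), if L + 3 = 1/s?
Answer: -85067/28917 ≈ -2.9418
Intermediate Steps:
s = -1701
k(l, p) = 1/(l + p)
L = -5104/1701 (L = -3 + 1/(-1701) = -3 - 1/1701 = -5104/1701 ≈ -3.0006)
L - k(33, -50) = -5104/1701 - 1/(33 - 50) = -5104/1701 - 1/(-17) = -5104/1701 - 1*(-1/17) = -5104/1701 + 1/17 = -85067/28917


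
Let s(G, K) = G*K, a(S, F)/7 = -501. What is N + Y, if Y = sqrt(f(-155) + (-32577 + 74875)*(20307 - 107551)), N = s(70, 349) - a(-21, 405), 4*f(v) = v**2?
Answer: 27937 + I*sqrt(14760962823)/2 ≈ 27937.0 + 60747.0*I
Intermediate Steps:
a(S, F) = -3507 (a(S, F) = 7*(-501) = -3507)
f(v) = v**2/4
N = 27937 (N = 70*349 - 1*(-3507) = 24430 + 3507 = 27937)
Y = I*sqrt(14760962823)/2 (Y = sqrt((1/4)*(-155)**2 + (-32577 + 74875)*(20307 - 107551)) = sqrt((1/4)*24025 + 42298*(-87244)) = sqrt(24025/4 - 3690246712) = sqrt(-14760962823/4) = I*sqrt(14760962823)/2 ≈ 60747.0*I)
N + Y = 27937 + I*sqrt(14760962823)/2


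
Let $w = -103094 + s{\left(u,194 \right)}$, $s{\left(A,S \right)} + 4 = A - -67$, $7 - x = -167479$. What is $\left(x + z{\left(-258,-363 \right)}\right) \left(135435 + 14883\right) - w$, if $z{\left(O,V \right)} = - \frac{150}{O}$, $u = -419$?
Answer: $\frac{1082583109864}{43} \approx 2.5176 \cdot 10^{10}$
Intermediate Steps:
$x = 167486$ ($x = 7 - -167479 = 7 + 167479 = 167486$)
$s{\left(A,S \right)} = 63 + A$ ($s{\left(A,S \right)} = -4 + \left(A - -67\right) = -4 + \left(A + 67\right) = -4 + \left(67 + A\right) = 63 + A$)
$w = -103450$ ($w = -103094 + \left(63 - 419\right) = -103094 - 356 = -103450$)
$\left(x + z{\left(-258,-363 \right)}\right) \left(135435 + 14883\right) - w = \left(167486 - \frac{150}{-258}\right) \left(135435 + 14883\right) - -103450 = \left(167486 - - \frac{25}{43}\right) 150318 + 103450 = \left(167486 + \frac{25}{43}\right) 150318 + 103450 = \frac{7201923}{43} \cdot 150318 + 103450 = \frac{1082578661514}{43} + 103450 = \frac{1082583109864}{43}$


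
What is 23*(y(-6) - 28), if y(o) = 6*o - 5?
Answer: -1587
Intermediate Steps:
y(o) = -5 + 6*o
23*(y(-6) - 28) = 23*((-5 + 6*(-6)) - 28) = 23*((-5 - 36) - 28) = 23*(-41 - 28) = 23*(-69) = -1587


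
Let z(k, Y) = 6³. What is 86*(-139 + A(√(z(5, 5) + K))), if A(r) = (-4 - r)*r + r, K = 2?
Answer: -30702 - 258*√218 ≈ -34511.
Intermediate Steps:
z(k, Y) = 216
A(r) = r + r*(-4 - r) (A(r) = r*(-4 - r) + r = r + r*(-4 - r))
86*(-139 + A(√(z(5, 5) + K))) = 86*(-139 - √(216 + 2)*(3 + √(216 + 2))) = 86*(-139 - √218*(3 + √218)) = -11954 - 86*√218*(3 + √218)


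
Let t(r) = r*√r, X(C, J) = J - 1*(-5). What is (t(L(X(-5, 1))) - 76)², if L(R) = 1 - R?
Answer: 5651 + 760*I*√5 ≈ 5651.0 + 1699.4*I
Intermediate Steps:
X(C, J) = 5 + J (X(C, J) = J + 5 = 5 + J)
t(r) = r^(3/2)
(t(L(X(-5, 1))) - 76)² = ((1 - (5 + 1))^(3/2) - 76)² = ((1 - 1*6)^(3/2) - 76)² = ((1 - 6)^(3/2) - 76)² = ((-5)^(3/2) - 76)² = (-5*I*√5 - 76)² = (-76 - 5*I*√5)²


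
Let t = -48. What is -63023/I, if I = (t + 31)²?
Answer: -63023/289 ≈ -218.07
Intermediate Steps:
I = 289 (I = (-48 + 31)² = (-17)² = 289)
-63023/I = -63023/289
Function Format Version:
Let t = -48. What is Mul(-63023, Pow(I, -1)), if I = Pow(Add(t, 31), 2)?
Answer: Rational(-63023, 289) ≈ -218.07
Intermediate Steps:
I = 289 (I = Pow(Add(-48, 31), 2) = Pow(-17, 2) = 289)
Mul(-63023, Pow(I, -1)) = Mul(-63023, Pow(289, -1)) = Mul(-63023, Rational(1, 289)) = Rational(-63023, 289)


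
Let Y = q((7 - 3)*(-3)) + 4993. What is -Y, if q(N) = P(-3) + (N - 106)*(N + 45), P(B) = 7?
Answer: -1106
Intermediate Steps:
q(N) = 7 + (-106 + N)*(45 + N) (q(N) = 7 + (N - 106)*(N + 45) = 7 + (-106 + N)*(45 + N))
Y = 1106 (Y = (-4763 + ((7 - 3)*(-3))² - 61*(7 - 3)*(-3)) + 4993 = (-4763 + (4*(-3))² - 244*(-3)) + 4993 = (-4763 + (-12)² - 61*(-12)) + 4993 = (-4763 + 144 + 732) + 4993 = -3887 + 4993 = 1106)
-Y = -1*1106 = -1106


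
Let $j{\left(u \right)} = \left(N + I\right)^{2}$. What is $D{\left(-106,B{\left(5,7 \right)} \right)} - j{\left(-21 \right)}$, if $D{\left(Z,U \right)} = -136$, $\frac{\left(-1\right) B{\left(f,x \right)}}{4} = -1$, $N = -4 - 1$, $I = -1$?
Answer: $-172$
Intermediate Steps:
$N = -5$
$B{\left(f,x \right)} = 4$ ($B{\left(f,x \right)} = \left(-4\right) \left(-1\right) = 4$)
$j{\left(u \right)} = 36$ ($j{\left(u \right)} = \left(-5 - 1\right)^{2} = \left(-6\right)^{2} = 36$)
$D{\left(-106,B{\left(5,7 \right)} \right)} - j{\left(-21 \right)} = -136 - 36 = -172$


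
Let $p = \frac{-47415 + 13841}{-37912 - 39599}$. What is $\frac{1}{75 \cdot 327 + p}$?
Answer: $\frac{77511}{1900990849} \approx 4.0774 \cdot 10^{-5}$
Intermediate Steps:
$p = \frac{33574}{77511}$ ($p = - \frac{33574}{-77511} = \left(-33574\right) \left(- \frac{1}{77511}\right) = \frac{33574}{77511} \approx 0.43315$)
$\frac{1}{75 \cdot 327 + p} = \frac{1}{75 \cdot 327 + \frac{33574}{77511}} = \frac{1}{24525 + \frac{33574}{77511}} = \frac{1}{\frac{1900990849}{77511}} = \frac{77511}{1900990849}$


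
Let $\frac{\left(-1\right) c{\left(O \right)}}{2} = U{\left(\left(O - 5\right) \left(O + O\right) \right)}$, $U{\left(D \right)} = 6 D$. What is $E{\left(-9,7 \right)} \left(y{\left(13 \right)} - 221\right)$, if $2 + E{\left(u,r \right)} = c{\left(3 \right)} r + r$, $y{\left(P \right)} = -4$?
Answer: $-227925$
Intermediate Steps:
$c{\left(O \right)} = - 24 O \left(-5 + O\right)$ ($c{\left(O \right)} = - 2 \cdot 6 \left(O - 5\right) \left(O + O\right) = - 2 \cdot 6 \left(-5 + O\right) 2 O = - 2 \cdot 6 \cdot 2 O \left(-5 + O\right) = - 2 \cdot 12 O \left(-5 + O\right) = - 24 O \left(-5 + O\right)$)
$E{\left(u,r \right)} = -2 + 145 r$ ($E{\left(u,r \right)} = -2 + \left(24 \cdot 3 \left(5 - 3\right) r + r\right) = -2 + \left(24 \cdot 3 \cdot 2 r + r\right) = -2 + \left(144 r + r\right) = -2 + 145 r$)
$E{\left(-9,7 \right)} \left(y{\left(13 \right)} - 221\right) = \left(-2 + 145 \cdot 7\right) \left(-4 - 221\right) = \left(-2 + 1015\right) \left(-225\right) = 1013 \left(-225\right) = -227925$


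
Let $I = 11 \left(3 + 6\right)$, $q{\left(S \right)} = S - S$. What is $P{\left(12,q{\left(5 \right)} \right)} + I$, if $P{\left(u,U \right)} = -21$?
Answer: $78$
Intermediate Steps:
$q{\left(S \right)} = 0$
$I = 99$ ($I = 11 \cdot 9 = 99$)
$P{\left(12,q{\left(5 \right)} \right)} + I = -21 + 99 = 78$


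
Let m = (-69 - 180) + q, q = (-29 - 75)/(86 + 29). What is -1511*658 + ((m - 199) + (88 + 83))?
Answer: -114369329/115 ≈ -9.9452e+5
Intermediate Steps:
q = -104/115 ≈ -0.90435
m = -28739/115 (m = (-69 - 180) - 104/115 = -249 - 104/115 = -28739/115 ≈ -249.90)
-1511*658 + ((m - 199) + (88 + 83)) = -1511*658 + ((-28739/115 - 199) + (88 + 83)) = -994238 + (-51624/115 + 171) = -994238 - 31959/115 = -114369329/115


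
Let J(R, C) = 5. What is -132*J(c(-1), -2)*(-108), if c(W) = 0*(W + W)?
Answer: 71280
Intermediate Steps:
c(W) = 0 (c(W) = 0*(2*W) = 0)
-132*J(c(-1), -2)*(-108) = -132*5*(-108) = -660*(-108) = 71280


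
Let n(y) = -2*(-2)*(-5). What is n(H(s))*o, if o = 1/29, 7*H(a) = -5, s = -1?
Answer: -20/29 ≈ -0.68966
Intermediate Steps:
H(a) = -5/7 (H(a) = (⅐)*(-5) = -5/7)
n(y) = -20 (n(y) = 4*(-5) = -20)
o = 1/29 ≈ 0.034483
n(H(s))*o = -20*1/29 = -20/29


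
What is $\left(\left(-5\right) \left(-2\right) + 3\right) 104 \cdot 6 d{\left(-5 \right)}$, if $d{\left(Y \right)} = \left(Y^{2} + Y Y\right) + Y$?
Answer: $365040$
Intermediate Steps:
$d{\left(Y \right)} = Y + 2 Y^{2}$ ($d{\left(Y \right)} = \left(Y^{2} + Y^{2}\right) + Y = 2 Y^{2} + Y = Y + 2 Y^{2}$)
$\left(\left(-5\right) \left(-2\right) + 3\right) 104 \cdot 6 d{\left(-5 \right)} = \left(\left(-5\right) \left(-2\right) + 3\right) 104 \cdot 6 \left(- 5 \left(1 + 2 \left(-5\right)\right)\right) = \left(10 + 3\right) 104 \cdot 6 \left(- 5 \left(1 - 10\right)\right) = 13 \cdot 104 \cdot 6 \left(\left(-5\right) \left(-9\right)\right) = 1352 \cdot 6 \cdot 45 = 1352 \cdot 270 = 365040$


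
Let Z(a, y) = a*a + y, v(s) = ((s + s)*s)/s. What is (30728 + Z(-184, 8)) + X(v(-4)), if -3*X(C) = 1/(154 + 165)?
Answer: 61814543/957 ≈ 64592.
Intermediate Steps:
v(s) = 2*s (v(s) = ((2*s)*s)/s = (2*s²)/s = 2*s)
Z(a, y) = y + a² (Z(a, y) = a² + y = y + a²)
X(C) = -1/957 (X(C) = -1/(3*(154 + 165)) = -⅓/319 = -⅓*1/319 = -1/957)
(30728 + Z(-184, 8)) + X(v(-4)) = (30728 + (8 + (-184)²)) - 1/957 = (30728 + (8 + 33856)) - 1/957 = (30728 + 33864) - 1/957 = 64592 - 1/957 = 61814543/957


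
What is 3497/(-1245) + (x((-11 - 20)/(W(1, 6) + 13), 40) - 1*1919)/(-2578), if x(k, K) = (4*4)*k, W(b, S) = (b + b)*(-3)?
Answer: -45765257/22467270 ≈ -2.0370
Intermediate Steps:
W(b, S) = -6*b (W(b, S) = (2*b)*(-3) = -6*b)
x(k, K) = 16*k
3497/(-1245) + (x((-11 - 20)/(W(1, 6) + 13), 40) - 1*1919)/(-2578) = 3497/(-1245) + (16*((-11 - 20)/(-6*1 + 13)) - 1*1919)/(-2578) = 3497*(-1/1245) + (16*(-31/(-6 + 13)) - 1919)*(-1/2578) = -3497/1245 + (16*(-31/7) - 1919)*(-1/2578) = -3497/1245 + (-496/7 - 1919)*(-1/2578) = -3497/1245 - 13929/7*(-1/2578) = -3497/1245 + 13929/18046 = -45765257/22467270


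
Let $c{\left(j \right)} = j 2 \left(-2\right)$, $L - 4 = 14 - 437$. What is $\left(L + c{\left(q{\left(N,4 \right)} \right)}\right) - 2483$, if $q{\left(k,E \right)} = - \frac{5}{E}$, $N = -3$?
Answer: $-2897$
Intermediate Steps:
$L = -419$ ($L = 4 + \left(14 - 437\right) = 4 - 423 = -419$)
$c{\left(j \right)} = - 4 j$ ($c{\left(j \right)} = 2 j \left(-2\right) = - 4 j$)
$\left(L + c{\left(q{\left(N,4 \right)} \right)}\right) - 2483 = \left(-419 - 4 \left(- \frac{5}{4}\right)\right) - 2483 = \left(-419 - 4 \left(\left(-5\right) \frac{1}{4}\right)\right) - 2483 = \left(-419 - -5\right) - 2483 = \left(-419 + 5\right) - 2483 = -414 - 2483 = -2897$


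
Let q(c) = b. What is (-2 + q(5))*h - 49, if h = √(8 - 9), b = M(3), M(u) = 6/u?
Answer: -49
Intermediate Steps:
b = 2 (b = 6/3 = 6*(⅓) = 2)
q(c) = 2
h = I (h = √(-1) = I ≈ 1.0*I)
(-2 + q(5))*h - 49 = (-2 + 2)*I - 49 = 0*I - 49 = 0 - 49 = -49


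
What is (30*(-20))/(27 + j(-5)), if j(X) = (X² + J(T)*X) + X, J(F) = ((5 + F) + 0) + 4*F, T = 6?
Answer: 75/16 ≈ 4.6875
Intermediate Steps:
J(F) = 5 + 5*F (J(F) = (5 + F) + 4*F = 5 + 5*F)
j(X) = X² + 36*X (j(X) = (X² + (5 + 5*6)*X) + X = (X² + (5 + 30)*X) + X = (X² + 35*X) + X = X² + 36*X)
(30*(-20))/(27 + j(-5)) = (30*(-20))/(27 - 5*(36 - 5)) = -600/(27 - 5*31) = -600/(27 - 155) = -600/(-128) = -600*(-1/128) = 75/16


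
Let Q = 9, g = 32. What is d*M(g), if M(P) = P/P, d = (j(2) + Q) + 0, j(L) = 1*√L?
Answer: 9 + √2 ≈ 10.414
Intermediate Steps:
j(L) = √L
d = 9 + √2 (d = (√2 + 9) + 0 = (9 + √2) + 0 = 9 + √2 ≈ 10.414)
M(P) = 1
d*M(g) = (9 + √2)*1 = 9 + √2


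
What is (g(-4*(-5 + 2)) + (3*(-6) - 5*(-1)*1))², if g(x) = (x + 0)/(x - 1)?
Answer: 17161/121 ≈ 141.83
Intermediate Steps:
g(x) = x/(-1 + x)
(g(-4*(-5 + 2)) + (3*(-6) - 5*(-1)*1))² = ((-4*(-5 + 2))/(-1 - 4*(-5 + 2)) + (3*(-6) - 5*(-1)*1))² = ((-4*(-3))/(-1 - 4*(-3)) + (-18 + 5*1))² = (12/(-1 + 12) + (-18 + 5))² = (12/11 - 13)² = (-131/11)² = 17161/121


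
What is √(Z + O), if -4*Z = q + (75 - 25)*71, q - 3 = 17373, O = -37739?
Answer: 9*I*√2122/2 ≈ 207.29*I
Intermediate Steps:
q = 17376 (q = 3 + 17373 = 17376)
Z = -10463/2 (Z = -(17376 + (75 - 25)*71)/4 = -(17376 + 50*71)/4 = -(17376 + 3550)/4 = -¼*20926 = -10463/2 ≈ -5231.5)
√(Z + O) = √(-10463/2 - 37739) = √(-85941/2) = 9*I*√2122/2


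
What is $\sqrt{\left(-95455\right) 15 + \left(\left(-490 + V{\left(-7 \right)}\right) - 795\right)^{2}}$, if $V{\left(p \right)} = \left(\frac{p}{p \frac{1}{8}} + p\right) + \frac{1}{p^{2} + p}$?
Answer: $\frac{\sqrt{382382029}}{42} \approx 465.59$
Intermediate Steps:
$V{\left(p \right)} = 8 + p + \frac{1}{p + p^{2}}$ ($V{\left(p \right)} = \left(\frac{p}{p \frac{1}{8}} + p\right) + \frac{1}{p + p^{2}} = \left(\frac{p}{\frac{1}{8} p} + p\right) + \frac{1}{p + p^{2}} = \left(p \frac{8}{p} + p\right) + \frac{1}{p + p^{2}} = \left(8 + p\right) + \frac{1}{p + p^{2}} = 8 + p + \frac{1}{p + p^{2}}$)
$\sqrt{\left(-95455\right) 15 + \left(\left(-490 + V{\left(-7 \right)}\right) - 795\right)^{2}} = \sqrt{\left(-95455\right) 15 + \left(\left(-490 + \frac{1 + \left(-7\right)^{3} + 8 \left(-7\right) + 9 \left(-7\right)^{2}}{\left(-7\right) \left(1 - 7\right)}\right) - 795\right)^{2}} = \sqrt{-1431825 + \left(\left(-490 - \frac{1 - 343 - 56 + 9 \cdot 49}{7 \left(-6\right)}\right) - 795\right)^{2}} = \sqrt{-1431825 + \left(\left(-490 - - \frac{1 - 343 - 56 + 441}{42}\right) - 795\right)^{2}} = \sqrt{-1431825 + \left(\left(-490 - \left(- \frac{1}{42}\right) 43\right) - 795\right)^{2}} = \sqrt{-1431825 + \left(\left(-490 + \frac{43}{42}\right) - 795\right)^{2}} = \sqrt{-1431825 + \left(- \frac{20537}{42} - 795\right)^{2}} = \sqrt{-1431825 + \left(- \frac{53927}{42}\right)^{2}} = \sqrt{-1431825 + \frac{2908121329}{1764}} = \sqrt{\frac{382382029}{1764}} = \frac{\sqrt{382382029}}{42}$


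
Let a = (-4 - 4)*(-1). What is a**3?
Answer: 512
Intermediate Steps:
a = 8 (a = -8*(-1) = 8)
a**3 = 8**3 = 512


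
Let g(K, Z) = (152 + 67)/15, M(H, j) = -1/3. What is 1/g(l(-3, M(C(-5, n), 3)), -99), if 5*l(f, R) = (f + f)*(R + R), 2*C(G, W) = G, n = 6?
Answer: 5/73 ≈ 0.068493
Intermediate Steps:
C(G, W) = G/2
M(H, j) = -⅓ (M(H, j) = -1*⅓ = -⅓)
l(f, R) = 4*R*f/5 (l(f, R) = ((f + f)*(R + R))/5 = ((2*f)*(2*R))/5 = (4*R*f)/5 = 4*R*f/5)
g(K, Z) = 73/5 (g(K, Z) = 219*(1/15) = 73/5)
1/g(l(-3, M(C(-5, n), 3)), -99) = 1/(73/5) = 5/73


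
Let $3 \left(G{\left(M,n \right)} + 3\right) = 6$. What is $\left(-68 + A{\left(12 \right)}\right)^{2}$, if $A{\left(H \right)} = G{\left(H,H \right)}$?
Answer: $4761$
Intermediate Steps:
$G{\left(M,n \right)} = -1$ ($G{\left(M,n \right)} = -3 + \frac{1}{3} \cdot 6 = -3 + 2 = -1$)
$A{\left(H \right)} = -1$
$\left(-68 + A{\left(12 \right)}\right)^{2} = \left(-68 - 1\right)^{2} = \left(-69\right)^{2} = 4761$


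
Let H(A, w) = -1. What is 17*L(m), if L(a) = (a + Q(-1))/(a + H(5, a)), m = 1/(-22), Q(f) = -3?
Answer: 1139/23 ≈ 49.522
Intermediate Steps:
m = -1/22 ≈ -0.045455
L(a) = (-3 + a)/(-1 + a) (L(a) = (a - 3)/(a - 1) = (-3 + a)/(-1 + a))
17*L(m) = 17*((-3 - 1/22)/(-1 - 1/22)) = 17*(-67/22/(-23/22)) = 17*(-22/23*(-67/22)) = 17*(67/23) = 1139/23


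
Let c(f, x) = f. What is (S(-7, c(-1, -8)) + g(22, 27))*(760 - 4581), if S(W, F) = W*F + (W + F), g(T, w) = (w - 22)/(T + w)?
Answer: 168124/49 ≈ 3431.1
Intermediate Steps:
g(T, w) = (-22 + w)/(T + w)
S(W, F) = F + W + F*W (S(W, F) = F*W + (F + W) = F + W + F*W)
(S(-7, c(-1, -8)) + g(22, 27))*(760 - 4581) = ((-1 - 7 - 1*(-7)) + (-22 + 27)/(22 + 27))*(760 - 4581) = ((-1 - 7 + 7) + 5/49)*(-3821) = (-1 + (1/49)*5)*(-3821) = (-1 + 5/49)*(-3821) = -44/49*(-3821) = 168124/49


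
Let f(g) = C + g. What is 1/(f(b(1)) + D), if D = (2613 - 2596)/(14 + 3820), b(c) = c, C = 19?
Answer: 3834/76697 ≈ 0.049989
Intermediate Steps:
D = 17/3834 ≈ 0.0044340
f(g) = 19 + g
1/(f(b(1)) + D) = 1/((19 + 1) + 17/3834) = 1/(20 + 17/3834) = 1/(76697/3834) = 3834/76697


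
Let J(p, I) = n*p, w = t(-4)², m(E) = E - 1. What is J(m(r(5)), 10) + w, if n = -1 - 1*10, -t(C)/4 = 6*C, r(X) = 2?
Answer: 9205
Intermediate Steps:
t(C) = -24*C
n = -11 (n = -1 - 10 = -11)
m(E) = -1 + E
w = 9216 (w = (-24*(-4))² = 96² = 9216)
J(p, I) = -11*p
J(m(r(5)), 10) + w = -11*(-1 + 2) + 9216 = -11*1 + 9216 = -11 + 9216 = 9205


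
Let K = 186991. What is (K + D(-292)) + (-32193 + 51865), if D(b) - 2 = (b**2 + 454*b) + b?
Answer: 159069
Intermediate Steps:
D(b) = 2 + b**2 + 455*b (D(b) = 2 + ((b**2 + 454*b) + b) = 2 + (b**2 + 455*b) = 2 + b**2 + 455*b)
(K + D(-292)) + (-32193 + 51865) = (186991 + (2 + (-292)**2 + 455*(-292))) + (-32193 + 51865) = (186991 + (2 + 85264 - 132860)) + 19672 = (186991 - 47594) + 19672 = 139397 + 19672 = 159069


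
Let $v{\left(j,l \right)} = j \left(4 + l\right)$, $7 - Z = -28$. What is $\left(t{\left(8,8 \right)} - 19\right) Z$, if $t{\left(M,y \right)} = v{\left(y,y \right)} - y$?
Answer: $2415$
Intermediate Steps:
$Z = 35$ ($Z = 7 - -28 = 7 + 28 = 35$)
$t{\left(M,y \right)} = - y + y \left(4 + y\right)$ ($t{\left(M,y \right)} = y \left(4 + y\right) - y = - y + y \left(4 + y\right)$)
$\left(t{\left(8,8 \right)} - 19\right) Z = \left(8 \left(3 + 8\right) - 19\right) 35 = \left(8 \cdot 11 - 19\right) 35 = \left(88 - 19\right) 35 = 69 \cdot 35 = 2415$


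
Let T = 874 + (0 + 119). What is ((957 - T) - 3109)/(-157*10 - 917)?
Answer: 3145/2487 ≈ 1.2646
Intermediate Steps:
T = 993 (T = 874 + 119 = 993)
((957 - T) - 3109)/(-157*10 - 917) = ((957 - 1*993) - 3109)/(-157*10 - 917) = ((957 - 993) - 3109)/(-1570 - 917) = (-36 - 3109)/(-2487) = -3145*(-1/2487) = 3145/2487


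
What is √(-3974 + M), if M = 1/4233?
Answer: I*√71207276253/4233 ≈ 63.04*I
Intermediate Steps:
M = 1/4233 ≈ 0.00023624
√(-3974 + M) = √(-3974 + 1/4233) = √(-16821941/4233) = I*√71207276253/4233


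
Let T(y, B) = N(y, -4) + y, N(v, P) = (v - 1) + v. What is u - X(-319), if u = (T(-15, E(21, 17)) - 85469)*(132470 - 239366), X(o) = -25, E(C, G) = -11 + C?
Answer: 9141211465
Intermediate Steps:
N(v, P) = -1 + 2*v (N(v, P) = (-1 + v) + v = -1 + 2*v)
T(y, B) = -1 + 3*y (T(y, B) = (-1 + 2*y) + y = -1 + 3*y)
u = 9141211440 (u = ((-1 + 3*(-15)) - 85469)*(132470 - 239366) = ((-1 - 45) - 85469)*(-106896) = (-46 - 85469)*(-106896) = -85515*(-106896) = 9141211440)
u - X(-319) = 9141211440 - 1*(-25) = 9141211440 + 25 = 9141211465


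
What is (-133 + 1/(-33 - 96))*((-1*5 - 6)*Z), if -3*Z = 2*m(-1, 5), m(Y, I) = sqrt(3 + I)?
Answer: -754952*sqrt(2)/387 ≈ -2758.8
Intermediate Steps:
Z = -4*sqrt(2)/3 (Z = -2*sqrt(3 + 5)/3 = -2*sqrt(8)/3 = -2*2*sqrt(2)/3 = -4*sqrt(2)/3 ≈ -1.8856)
(-133 + 1/(-33 - 96))*((-1*5 - 6)*Z) = (-133 + 1/(-33 - 96))*((-1*5 - 6)*(-4*sqrt(2)/3)) = (-133 + 1/(-129))*((-5 - 6)*(-4*sqrt(2)/3)) = (-133 - 1/129)*(-(-44)*sqrt(2)/3) = -754952*sqrt(2)/387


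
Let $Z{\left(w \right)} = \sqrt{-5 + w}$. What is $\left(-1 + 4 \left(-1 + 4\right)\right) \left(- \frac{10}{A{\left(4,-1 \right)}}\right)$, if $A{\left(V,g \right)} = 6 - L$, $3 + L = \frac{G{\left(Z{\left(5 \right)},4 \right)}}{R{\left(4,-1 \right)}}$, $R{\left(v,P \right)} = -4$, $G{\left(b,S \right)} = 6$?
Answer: $- \frac{220}{21} \approx -10.476$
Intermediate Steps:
$L = - \frac{9}{2}$ ($L = -3 + \frac{6}{-4} = -3 + 6 \left(- \frac{1}{4}\right) = -3 - \frac{3}{2} = - \frac{9}{2} \approx -4.5$)
$A{\left(V,g \right)} = \frac{21}{2}$ ($A{\left(V,g \right)} = 6 - - \frac{9}{2} = 6 + \frac{9}{2} = \frac{21}{2}$)
$\left(-1 + 4 \left(-1 + 4\right)\right) \left(- \frac{10}{A{\left(4,-1 \right)}}\right) = \left(-1 + 4 \left(-1 + 4\right)\right) \left(- \frac{10}{\frac{21}{2}}\right) = \left(-1 + 4 \cdot 3\right) \left(\left(-10\right) \frac{2}{21}\right) = \left(-1 + 12\right) \left(- \frac{20}{21}\right) = 11 \left(- \frac{20}{21}\right) = - \frac{220}{21}$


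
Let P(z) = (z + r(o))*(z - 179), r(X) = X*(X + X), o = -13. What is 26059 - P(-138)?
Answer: 89459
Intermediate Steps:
r(X) = 2*X² (r(X) = X*(2*X) = 2*X²)
P(z) = (-179 + z)*(338 + z) (P(z) = (z + 2*(-13)²)*(z - 179) = (z + 2*169)*(-179 + z) = (z + 338)*(-179 + z) = (338 + z)*(-179 + z) = (-179 + z)*(338 + z))
26059 - P(-138) = 26059 - (-60502 + (-138)² + 159*(-138)) = 26059 - (-60502 + 19044 - 21942) = 26059 - 1*(-63400) = 26059 + 63400 = 89459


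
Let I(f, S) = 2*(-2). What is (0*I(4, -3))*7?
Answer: 0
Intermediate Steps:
I(f, S) = -4
(0*I(4, -3))*7 = (0*(-4))*7 = 0*7 = 0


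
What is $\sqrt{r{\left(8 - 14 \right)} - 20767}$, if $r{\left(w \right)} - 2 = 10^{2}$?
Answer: $i \sqrt{20665} \approx 143.75 i$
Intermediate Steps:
$r{\left(w \right)} = 102$ ($r{\left(w \right)} = 2 + 10^{2} = 2 + 100 = 102$)
$\sqrt{r{\left(8 - 14 \right)} - 20767} = \sqrt{102 - 20767} = \sqrt{-20665} = i \sqrt{20665}$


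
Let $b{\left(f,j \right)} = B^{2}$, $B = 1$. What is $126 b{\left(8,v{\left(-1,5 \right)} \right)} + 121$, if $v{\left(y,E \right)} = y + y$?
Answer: $247$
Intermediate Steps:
$v{\left(y,E \right)} = 2 y$
$b{\left(f,j \right)} = 1$ ($b{\left(f,j \right)} = 1^{2} = 1$)
$126 b{\left(8,v{\left(-1,5 \right)} \right)} + 121 = 126 \cdot 1 + 121 = 126 + 121 = 247$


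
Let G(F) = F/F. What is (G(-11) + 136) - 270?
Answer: -133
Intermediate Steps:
G(F) = 1
(G(-11) + 136) - 270 = (1 + 136) - 270 = 137 - 270 = -133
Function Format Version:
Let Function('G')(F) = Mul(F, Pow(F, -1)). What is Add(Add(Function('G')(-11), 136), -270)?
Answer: -133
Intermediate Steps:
Function('G')(F) = 1
Add(Add(Function('G')(-11), 136), -270) = Add(Add(1, 136), -270) = Add(137, -270) = -133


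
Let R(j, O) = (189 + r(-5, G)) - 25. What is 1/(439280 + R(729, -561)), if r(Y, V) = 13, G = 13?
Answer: 1/439457 ≈ 2.2755e-6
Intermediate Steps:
R(j, O) = 177 (R(j, O) = (189 + 13) - 25 = 202 - 25 = 177)
1/(439280 + R(729, -561)) = 1/(439280 + 177) = 1/439457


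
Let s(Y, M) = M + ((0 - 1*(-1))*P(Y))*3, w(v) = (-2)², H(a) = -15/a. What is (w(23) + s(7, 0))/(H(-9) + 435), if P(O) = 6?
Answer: 33/655 ≈ 0.050382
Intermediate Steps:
w(v) = 4
s(Y, M) = 18 + M (s(Y, M) = M + ((0 - 1*(-1))*6)*3 = M + ((0 + 1)*6)*3 = M + (1*6)*3 = M + 6*3 = M + 18 = 18 + M)
(w(23) + s(7, 0))/(H(-9) + 435) = (4 + (18 + 0))/(-15/(-9) + 435) = (4 + 18)/(-15*(-⅑) + 435) = 22/(5/3 + 435) = 22/(1310/3) = 22*(3/1310) = 33/655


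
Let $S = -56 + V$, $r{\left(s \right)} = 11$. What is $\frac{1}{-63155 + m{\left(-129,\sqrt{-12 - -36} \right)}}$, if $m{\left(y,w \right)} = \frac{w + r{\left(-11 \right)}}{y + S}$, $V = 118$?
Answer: $- \frac{70875883}{4476178027198} + \frac{67 \sqrt{6}}{8952356054396} \approx -1.5834 \cdot 10^{-5}$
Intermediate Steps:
$S = 62$ ($S = -56 + 118 = 62$)
$m{\left(y,w \right)} = \frac{11 + w}{62 + y}$ ($m{\left(y,w \right)} = \frac{w + 11}{y + 62} = \frac{11 + w}{62 + y}$)
$\frac{1}{-63155 + m{\left(-129,\sqrt{-12 - -36} \right)}} = \frac{1}{-63155 + \frac{11 + \sqrt{-12 - -36}}{62 - 129}} = \frac{1}{-63155 + \frac{11 + \sqrt{-12 + 36}}{-67}} = \frac{1}{-63155 - \frac{11 + \sqrt{24}}{67}} = \frac{1}{-63155 - \frac{11 + 2 \sqrt{6}}{67}} = \frac{1}{-63155 - \left(\frac{11}{67} + \frac{2 \sqrt{6}}{67}\right)} = \frac{1}{- \frac{4231396}{67} - \frac{2 \sqrt{6}}{67}}$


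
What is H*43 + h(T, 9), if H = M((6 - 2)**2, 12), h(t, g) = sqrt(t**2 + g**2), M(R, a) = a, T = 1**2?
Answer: 516 + sqrt(82) ≈ 525.06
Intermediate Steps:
T = 1
h(t, g) = sqrt(g**2 + t**2)
H = 12
H*43 + h(T, 9) = 12*43 + sqrt(9**2 + 1**2) = 516 + sqrt(81 + 1) = 516 + sqrt(82)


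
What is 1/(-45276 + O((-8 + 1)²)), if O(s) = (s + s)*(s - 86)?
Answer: -1/48902 ≈ -2.0449e-5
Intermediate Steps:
O(s) = 2*s*(-86 + s) (O(s) = (2*s)*(-86 + s) = 2*s*(-86 + s))
1/(-45276 + O((-8 + 1)²)) = 1/(-45276 + 2*(-8 + 1)²*(-86 + (-8 + 1)²)) = 1/(-45276 + 2*(-7)²*(-86 + (-7)²)) = 1/(-45276 + 2*49*(-86 + 49)) = 1/(-45276 + 2*49*(-37)) = 1/(-45276 - 3626) = 1/(-48902) = -1/48902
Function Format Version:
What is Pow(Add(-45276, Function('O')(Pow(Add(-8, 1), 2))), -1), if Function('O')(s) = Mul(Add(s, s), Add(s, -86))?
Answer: Rational(-1, 48902) ≈ -2.0449e-5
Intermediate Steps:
Function('O')(s) = Mul(2, s, Add(-86, s)) (Function('O')(s) = Mul(Mul(2, s), Add(-86, s)) = Mul(2, s, Add(-86, s)))
Pow(Add(-45276, Function('O')(Pow(Add(-8, 1), 2))), -1) = Pow(Add(-45276, Mul(2, Pow(Add(-8, 1), 2), Add(-86, Pow(Add(-8, 1), 2)))), -1) = Pow(Add(-45276, Mul(2, Pow(-7, 2), Add(-86, Pow(-7, 2)))), -1) = Pow(Add(-45276, Mul(2, 49, Add(-86, 49))), -1) = Pow(Add(-45276, Mul(2, 49, -37)), -1) = Pow(Add(-45276, -3626), -1) = Pow(-48902, -1) = Rational(-1, 48902)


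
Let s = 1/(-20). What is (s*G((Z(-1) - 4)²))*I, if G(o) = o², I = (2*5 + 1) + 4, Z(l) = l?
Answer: -1875/4 ≈ -468.75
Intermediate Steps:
s = -1/20 ≈ -0.050000
I = 15 (I = (10 + 1) + 4 = 11 + 4 = 15)
(s*G((Z(-1) - 4)²))*I = -(-1 - 4)⁴/20*15 = -((-5)²)²/20*15 = -1/20*25²*15 = -1/20*625*15 = -125/4*15 = -1875/4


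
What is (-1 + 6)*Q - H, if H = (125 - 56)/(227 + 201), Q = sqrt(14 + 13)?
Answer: -69/428 + 15*sqrt(3) ≈ 25.820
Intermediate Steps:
Q = 3*sqrt(3) (Q = sqrt(27) = 3*sqrt(3) ≈ 5.1962)
H = 69/428 ≈ 0.16121
(-1 + 6)*Q - H = (-1 + 6)*(3*sqrt(3)) - 1*69/428 = 5*(3*sqrt(3)) - 69/428 = 15*sqrt(3) - 69/428 = -69/428 + 15*sqrt(3)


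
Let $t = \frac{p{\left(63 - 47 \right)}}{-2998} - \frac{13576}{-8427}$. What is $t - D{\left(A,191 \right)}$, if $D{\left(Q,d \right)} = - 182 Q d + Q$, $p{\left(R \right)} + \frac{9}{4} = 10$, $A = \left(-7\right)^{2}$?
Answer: $\frac{172128730446931}{101056584} \approx 1.7033 \cdot 10^{6}$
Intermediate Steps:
$A = 49$
$p{\left(R \right)} = \frac{31}{4}$ ($p{\left(R \right)} = - \frac{9}{4} + 10 = \frac{31}{4}$)
$D{\left(Q,d \right)} = Q - 182 Q d$ ($D{\left(Q,d \right)} = - 182 Q d + Q = Q - 182 Q d$)
$t = \frac{162542155}{101056584}$ ($t = \frac{31}{4 \left(-2998\right)} - \frac{13576}{-8427} = \frac{31}{4} \left(- \frac{1}{2998}\right) - - \frac{13576}{8427} = - \frac{31}{11992} + \frac{13576}{8427} = \frac{162542155}{101056584} \approx 1.6084$)
$t - D{\left(A,191 \right)} = \frac{162542155}{101056584} - 49 \left(1 - 34762\right) = \frac{162542155}{101056584} - 49 \left(-34761\right) = \frac{162542155}{101056584} - -1703289 = \frac{162542155}{101056584} + 1703289 = \frac{172128730446931}{101056584}$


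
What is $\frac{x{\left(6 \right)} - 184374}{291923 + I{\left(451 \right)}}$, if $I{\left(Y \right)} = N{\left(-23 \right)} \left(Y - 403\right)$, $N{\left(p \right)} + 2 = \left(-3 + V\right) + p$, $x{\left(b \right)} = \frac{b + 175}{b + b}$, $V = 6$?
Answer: $- \frac{2212307}{3490404} \approx -0.63383$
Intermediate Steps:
$x{\left(b \right)} = \frac{175 + b}{2 b}$
$N{\left(p \right)} = 1 + p$ ($N{\left(p \right)} = -2 + \left(\left(-3 + 6\right) + p\right) = -2 + \left(3 + p\right) = 1 + p$)
$I{\left(Y \right)} = 8866 - 22 Y$ ($I{\left(Y \right)} = \left(1 - 23\right) \left(Y - 403\right) = - 22 \left(-403 + Y\right) = 8866 - 22 Y$)
$\frac{x{\left(6 \right)} - 184374}{291923 + I{\left(451 \right)}} = \frac{\frac{175 + 6}{2 \cdot 6} - 184374}{291923 + \left(8866 - 9922\right)} = \frac{\frac{1}{2} \cdot \frac{1}{6} \cdot 181 - 184374}{291923 + \left(8866 - 9922\right)} = \frac{\frac{181}{12} - 184374}{291923 - 1056} = - \frac{2212307}{12 \cdot 290867} = \left(- \frac{2212307}{12}\right) \frac{1}{290867} = - \frac{2212307}{3490404}$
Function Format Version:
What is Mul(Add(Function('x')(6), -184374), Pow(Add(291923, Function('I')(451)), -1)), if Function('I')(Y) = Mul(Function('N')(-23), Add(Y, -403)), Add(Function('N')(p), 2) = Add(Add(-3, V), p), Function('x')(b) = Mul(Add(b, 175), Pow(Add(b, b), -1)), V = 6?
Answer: Rational(-2212307, 3490404) ≈ -0.63383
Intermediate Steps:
Function('x')(b) = Mul(Rational(1, 2), Pow(b, -1), Add(175, b)) (Function('x')(b) = Mul(Add(175, b), Pow(Mul(2, b), -1)) = Mul(Add(175, b), Mul(Rational(1, 2), Pow(b, -1))) = Mul(Rational(1, 2), Pow(b, -1), Add(175, b)))
Function('N')(p) = Add(1, p) (Function('N')(p) = Add(-2, Add(Add(-3, 6), p)) = Add(-2, Add(3, p)) = Add(1, p))
Function('I')(Y) = Add(8866, Mul(-22, Y)) (Function('I')(Y) = Mul(Add(1, -23), Add(Y, -403)) = Mul(-22, Add(-403, Y)) = Add(8866, Mul(-22, Y)))
Mul(Add(Function('x')(6), -184374), Pow(Add(291923, Function('I')(451)), -1)) = Mul(Add(Mul(Rational(1, 2), Pow(6, -1), Add(175, 6)), -184374), Pow(Add(291923, Add(8866, Mul(-22, 451))), -1)) = Mul(Add(Mul(Rational(1, 2), Rational(1, 6), 181), -184374), Pow(Add(291923, Add(8866, -9922)), -1)) = Mul(Add(Rational(181, 12), -184374), Pow(Add(291923, -1056), -1)) = Mul(Rational(-2212307, 12), Pow(290867, -1)) = Mul(Rational(-2212307, 12), Rational(1, 290867)) = Rational(-2212307, 3490404)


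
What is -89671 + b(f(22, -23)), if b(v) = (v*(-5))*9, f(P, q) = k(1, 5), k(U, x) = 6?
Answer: -89941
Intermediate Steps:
f(P, q) = 6
b(v) = -45*v (b(v) = -5*v*9 = -45*v)
-89671 + b(f(22, -23)) = -89671 - 45*6 = -89671 - 270 = -89941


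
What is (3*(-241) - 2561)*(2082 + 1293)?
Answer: -11083500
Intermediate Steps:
(3*(-241) - 2561)*(2082 + 1293) = (-723 - 2561)*3375 = -3284*3375 = -11083500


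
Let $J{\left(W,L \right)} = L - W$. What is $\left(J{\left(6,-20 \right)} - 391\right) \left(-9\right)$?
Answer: $3753$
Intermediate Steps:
$\left(J{\left(6,-20 \right)} - 391\right) \left(-9\right) = \left(\left(-20 - 6\right) - 391\right) \left(-9\right) = \left(-26 - 391\right) \left(-9\right) = \left(-417\right) \left(-9\right) = 3753$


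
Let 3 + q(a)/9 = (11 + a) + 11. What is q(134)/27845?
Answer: 1377/27845 ≈ 0.049452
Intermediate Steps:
q(a) = 171 + 9*a (q(a) = -27 + 9*((11 + a) + 11) = -27 + 9*(22 + a) = -27 + (198 + 9*a) = 171 + 9*a)
q(134)/27845 = (171 + 9*134)/27845 = (171 + 1206)*(1/27845) = 1377*(1/27845) = 1377/27845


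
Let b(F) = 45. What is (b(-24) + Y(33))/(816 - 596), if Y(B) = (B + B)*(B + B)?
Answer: 4401/220 ≈ 20.005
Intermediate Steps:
Y(B) = 4*B**2 (Y(B) = (2*B)*(2*B) = 4*B**2)
(b(-24) + Y(33))/(816 - 596) = (45 + 4*33**2)/(816 - 596) = (45 + 4*1089)/220 = (45 + 4356)*(1/220) = 4401*(1/220) = 4401/220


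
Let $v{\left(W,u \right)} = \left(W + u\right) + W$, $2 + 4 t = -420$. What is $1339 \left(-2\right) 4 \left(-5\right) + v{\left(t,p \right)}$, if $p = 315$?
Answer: $53664$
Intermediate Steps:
$t = - \frac{211}{2}$ ($t = - \frac{1}{2} + \frac{1}{4} \left(-420\right) = - \frac{1}{2} - 105 = - \frac{211}{2} \approx -105.5$)
$v{\left(W,u \right)} = u + 2 W$
$1339 \left(-2\right) 4 \left(-5\right) + v{\left(t,p \right)} = 1339 \left(-2\right) 4 \left(-5\right) + \left(315 + 2 \left(- \frac{211}{2}\right)\right) = 1339 \left(\left(-8\right) \left(-5\right)\right) + \left(315 - 211\right) = 1339 \cdot 40 + 104 = 53560 + 104 = 53664$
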